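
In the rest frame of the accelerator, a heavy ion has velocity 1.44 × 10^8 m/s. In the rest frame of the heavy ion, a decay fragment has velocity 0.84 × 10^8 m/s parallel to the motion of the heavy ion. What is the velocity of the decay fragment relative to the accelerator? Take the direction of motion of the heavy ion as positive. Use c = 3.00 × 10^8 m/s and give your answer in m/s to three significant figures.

In units of c (dividing by 3.00 × 10^8 m/s): v = 0.480, u' = 0.280.
u = (u' + v)/(1 + u'v/c²):
u = (0.280 + 0.480) / (1 + 0.280·0.480) = 0.7600/1.1344 = 0.6700
(Galilean addition would give +0.760c.)
Converting back: u = 0.6700 × 3.00 × 10^8 m/s.

2.01 × 10^8 m/s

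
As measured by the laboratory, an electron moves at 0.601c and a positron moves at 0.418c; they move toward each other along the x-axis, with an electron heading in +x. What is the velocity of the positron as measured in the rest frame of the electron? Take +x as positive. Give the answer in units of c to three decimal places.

-0.814c

β_A = 0.601, β_B = -0.418.
Transform to A's frame with the inverse velocity-addition law: u' = (u − v)/(1 − uv/c²), taking u = β_B and v = β_A.
u' = (-0.418 − 0.601) / (1 − (0.601)(-0.418)) = -1.0190/1.2512 = -0.8144.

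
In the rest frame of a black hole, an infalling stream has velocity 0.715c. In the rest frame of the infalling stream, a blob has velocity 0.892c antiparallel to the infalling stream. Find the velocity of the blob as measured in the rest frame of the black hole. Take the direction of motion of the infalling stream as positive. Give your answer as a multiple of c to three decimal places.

With v = 0.715 and u' = -0.892 (in units of c),
u = (u' + v)/(1 + u'v/c²):
u = (-0.892 + 0.715) / (1 + (-0.892)·0.715) = -0.1770/0.3622 = -0.4887

-0.489c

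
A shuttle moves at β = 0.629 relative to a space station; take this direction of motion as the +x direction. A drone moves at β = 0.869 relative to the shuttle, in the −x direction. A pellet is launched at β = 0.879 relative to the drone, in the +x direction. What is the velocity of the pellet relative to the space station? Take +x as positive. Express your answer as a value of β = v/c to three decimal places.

Apply u = (u' + v)/(1 + u'v/c²) successively, working outward toward the space station.
Start: velocity of the shuttle relative to the space station = 0.6290c.
Compose with the drone (u' = -0.869 in the shuttle frame): u_1 = (-0.869 + 0.629) / (1 + (-0.869)·0.629) = -0.2400/0.4534 = -0.5293.
Compose with the pellet (u' = 0.879 in the drone frame): u_2 = (0.879 + (-0.529)) / (1 + 0.879·(-0.529)) = 0.3497/0.5347 = 0.6539.

β = +0.654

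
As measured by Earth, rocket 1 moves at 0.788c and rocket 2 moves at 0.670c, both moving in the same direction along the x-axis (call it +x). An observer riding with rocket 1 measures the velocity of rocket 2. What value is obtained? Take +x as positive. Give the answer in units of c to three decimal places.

-0.250c

β_A = 0.788, β_B = 0.670.
Transform to A's frame with the inverse velocity-addition law: u' = (u − v)/(1 − uv/c²), taking u = β_B and v = β_A.
u' = (0.670 − 0.788) / (1 − (0.788)(0.670)) = -0.1180/0.4720 = -0.2500.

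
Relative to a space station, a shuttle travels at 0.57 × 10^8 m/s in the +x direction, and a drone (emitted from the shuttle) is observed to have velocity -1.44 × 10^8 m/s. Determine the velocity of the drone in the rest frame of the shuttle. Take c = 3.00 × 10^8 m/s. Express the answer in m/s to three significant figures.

-1.84 × 10^8 m/s

v = 0.190c, u = -0.480c.
Invert the composition law: u' = (u − v)/(1 − uv/c²).
u' = (-0.480 − 0.190) / (1 − (-0.480)(0.190)) = -0.6700/1.0912 = -0.6140.
u' = -0.6140 × 3.00 × 10^8 m/s.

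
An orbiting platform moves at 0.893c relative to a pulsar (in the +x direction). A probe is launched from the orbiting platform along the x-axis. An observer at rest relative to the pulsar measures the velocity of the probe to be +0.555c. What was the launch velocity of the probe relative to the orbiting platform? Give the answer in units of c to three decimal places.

Invert the composition law: u' = (u − v)/(1 − uv/c²).
u' = (0.555 − 0.893) / (1 − (0.555)(0.893)) = -0.3380/0.5044 = -0.6701.

-0.670c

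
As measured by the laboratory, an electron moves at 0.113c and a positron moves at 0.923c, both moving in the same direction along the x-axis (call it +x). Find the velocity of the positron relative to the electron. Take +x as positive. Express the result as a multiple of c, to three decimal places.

+0.904c

β_A = 0.113, β_B = 0.923.
Transform to A's frame with the inverse velocity-addition law: u' = (u − v)/(1 − uv/c²), taking u = β_B and v = β_A.
u' = (0.923 − 0.113) / (1 − (0.113)(0.923)) = 0.8100/0.8957 = 0.9043.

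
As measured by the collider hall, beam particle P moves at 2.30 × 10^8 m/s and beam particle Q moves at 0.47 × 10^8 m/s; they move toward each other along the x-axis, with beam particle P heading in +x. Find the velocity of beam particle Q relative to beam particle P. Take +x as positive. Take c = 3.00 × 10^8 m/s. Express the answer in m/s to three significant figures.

-2.47 × 10^8 m/s

β_A = 0.767, β_B = -0.157 (dividing each by c = 3.00 × 10^8 m/s).
Transform to A's frame with the inverse velocity-addition law: u' = (u − v)/(1 − uv/c²), taking u = β_B and v = β_A.
u' = (-0.157 − 0.767) / (1 − (0.767)(-0.157)) = -0.9233/1.1201 = -0.8243.
u' = -0.8243 × 3.00 × 10^8 m/s.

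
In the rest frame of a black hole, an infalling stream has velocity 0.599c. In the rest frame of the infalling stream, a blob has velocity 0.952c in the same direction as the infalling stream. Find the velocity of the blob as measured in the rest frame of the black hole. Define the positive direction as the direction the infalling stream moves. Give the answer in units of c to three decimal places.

0.988c

With v = 0.599 and u' = 0.952 (in units of c),
u = (u' + v)/(1 + u'v/c²):
u = (0.952 + 0.599) / (1 + 0.952·0.599) = 1.5510/1.5702 = 0.9877
(Galilean addition would give +1.551c, exceeding c.)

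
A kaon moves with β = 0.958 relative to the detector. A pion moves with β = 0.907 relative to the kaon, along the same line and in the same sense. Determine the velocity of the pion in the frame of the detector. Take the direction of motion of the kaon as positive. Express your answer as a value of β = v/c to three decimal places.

With v = 0.958 and u' = 0.907 (in units of c),
u = (u' + v)/(1 + u'v/c²):
u = (0.907 + 0.958) / (1 + 0.907·0.958) = 1.8650/1.8689 = 0.9979
(Galilean addition would give +1.865c, exceeding c.)

β = 0.998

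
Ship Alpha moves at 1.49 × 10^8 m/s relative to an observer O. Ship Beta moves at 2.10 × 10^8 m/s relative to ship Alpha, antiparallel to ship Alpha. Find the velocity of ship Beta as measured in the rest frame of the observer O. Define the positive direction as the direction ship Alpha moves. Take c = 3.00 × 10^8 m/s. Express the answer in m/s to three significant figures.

-9.35 × 10^7 m/s

In units of c (dividing by 3.00 × 10^8 m/s): v = 0.497, u' = -0.700.
u = (u' + v)/(1 + u'v/c²):
u = (-0.700 + 0.497) / (1 + (-0.700)·0.497) = -0.2033/0.6523 = -0.3117
Converting back: u = -0.3117 × 3.00 × 10^8 m/s.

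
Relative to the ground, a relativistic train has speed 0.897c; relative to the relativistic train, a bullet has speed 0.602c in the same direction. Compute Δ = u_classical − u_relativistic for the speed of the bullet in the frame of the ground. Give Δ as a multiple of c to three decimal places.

Δ = 0.526c

Galilean: u_cl = 0.602 + 0.897 = 1.4990.
Relativistic: u_rel = (0.602 + 0.897) / (1 + 0.602·0.897) = 1.4990/1.5400 = 0.9734.
Δ = 1.4990 − 0.9734 = 0.5256.
(The classical prediction exceeds c; the relativistic result does not.)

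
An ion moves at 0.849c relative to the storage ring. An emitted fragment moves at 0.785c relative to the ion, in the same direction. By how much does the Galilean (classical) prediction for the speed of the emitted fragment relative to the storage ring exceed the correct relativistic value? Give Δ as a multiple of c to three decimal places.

Galilean: u_cl = 0.785 + 0.849 = 1.6340.
Relativistic: u_rel = (0.785 + 0.849) / (1 + 0.785·0.849) = 1.6340/1.6665 = 0.9805.
Δ = 1.6340 − 0.9805 = 0.6535.
(The classical prediction exceeds c; the relativistic result does not.)

Δ = 0.653c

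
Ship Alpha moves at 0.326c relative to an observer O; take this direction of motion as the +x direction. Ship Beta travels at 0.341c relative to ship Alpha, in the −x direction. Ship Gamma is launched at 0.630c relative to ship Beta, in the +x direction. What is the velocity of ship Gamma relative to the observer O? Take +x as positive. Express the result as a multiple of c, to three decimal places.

Apply u = (u' + v)/(1 + u'v/c²) successively, working outward toward the observer O.
Start: velocity of ship Alpha relative to the observer O = 0.3260c.
Compose with ship Beta (u' = -0.341 in ship Alpha frame): u_1 = (-0.341 + 0.326) / (1 + (-0.341)·0.326) = -0.0150/0.8888 = -0.0169.
Compose with ship Gamma (u' = 0.630 in ship Beta frame): u_2 = (0.630 + (-0.017)) / (1 + 0.630·(-0.017)) = 0.6131/0.9894 = 0.6197.

+0.620c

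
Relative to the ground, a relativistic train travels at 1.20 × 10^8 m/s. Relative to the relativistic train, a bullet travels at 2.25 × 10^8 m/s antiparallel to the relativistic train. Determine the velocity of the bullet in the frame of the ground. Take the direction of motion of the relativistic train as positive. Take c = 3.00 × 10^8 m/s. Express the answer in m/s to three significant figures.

In units of c (dividing by 3.00 × 10^8 m/s): v = 0.400, u' = -0.750.
u = (u' + v)/(1 + u'v/c²):
u = (-0.750 + 0.400) / (1 + (-0.750)·0.400) = -0.3500/0.7000 = -0.5000
Converting back: u = -0.5000 × 3.00 × 10^8 m/s.

-1.50 × 10^8 m/s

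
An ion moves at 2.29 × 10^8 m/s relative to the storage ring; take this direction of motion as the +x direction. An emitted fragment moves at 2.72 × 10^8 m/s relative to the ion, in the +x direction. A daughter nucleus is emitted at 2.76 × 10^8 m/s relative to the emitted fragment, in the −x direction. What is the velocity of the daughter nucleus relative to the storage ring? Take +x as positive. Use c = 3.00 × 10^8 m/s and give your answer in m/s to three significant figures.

+2.18 × 10^8 m/s

Apply u = (u' + v)/(1 + u'v/c²) successively, working outward toward the storage ring.
(Dividing each given speed by c = 3.00 × 10^8 m/s to work in units of c.)
Start: velocity of the ion relative to the storage ring = 0.7633c.
Compose with the emitted fragment (u' = 0.907 in the ion frame): u_1 = (0.907 + 0.763) / (1 + 0.907·0.763) = 1.6700/1.6921 = 0.9869.
Compose with the daughter nucleus (u' = -0.920 in the emitted fragment frame): u_2 = (-0.920 + 0.987) / (1 + (-0.920)·0.987) = 0.0669/0.0920 = 0.7276.
So u = 0.7276 × 3.00 × 10^8 m/s.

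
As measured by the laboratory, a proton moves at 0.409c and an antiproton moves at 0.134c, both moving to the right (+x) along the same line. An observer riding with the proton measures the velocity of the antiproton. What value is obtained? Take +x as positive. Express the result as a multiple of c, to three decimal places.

-0.291c

β_A = 0.409, β_B = 0.134.
Transform to A's frame with the inverse velocity-addition law: u' = (u − v)/(1 − uv/c²), taking u = β_B and v = β_A.
u' = (0.134 − 0.409) / (1 − (0.409)(0.134)) = -0.2750/0.9452 = -0.2909.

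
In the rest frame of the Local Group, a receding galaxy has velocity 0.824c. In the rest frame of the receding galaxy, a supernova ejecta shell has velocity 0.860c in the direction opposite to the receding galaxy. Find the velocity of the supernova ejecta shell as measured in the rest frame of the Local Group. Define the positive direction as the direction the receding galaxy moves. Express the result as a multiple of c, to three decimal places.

-0.124c

With v = 0.824 and u' = -0.860 (in units of c),
u = (u' + v)/(1 + u'v/c²):
u = (-0.860 + 0.824) / (1 + (-0.860)·0.824) = -0.0360/0.2914 = -0.1236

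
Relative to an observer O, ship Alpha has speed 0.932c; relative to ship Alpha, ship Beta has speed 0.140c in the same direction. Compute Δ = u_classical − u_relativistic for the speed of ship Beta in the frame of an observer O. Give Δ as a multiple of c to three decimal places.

Galilean: u_cl = 0.140 + 0.932 = 1.0720.
Relativistic: u_rel = (0.140 + 0.932) / (1 + 0.140·0.932) = 1.0720/1.1305 = 0.9483.
Δ = 1.0720 − 0.9483 = 0.1237.
(The classical prediction exceeds c; the relativistic result does not.)

Δ = 0.124c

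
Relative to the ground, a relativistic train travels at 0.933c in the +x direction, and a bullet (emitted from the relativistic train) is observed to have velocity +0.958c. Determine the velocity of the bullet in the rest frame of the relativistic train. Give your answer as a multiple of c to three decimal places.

Invert the composition law: u' = (u − v)/(1 − uv/c²).
u' = (0.958 − 0.933) / (1 − (0.958)(0.933)) = 0.0250/0.1062 = 0.2354.

+0.235c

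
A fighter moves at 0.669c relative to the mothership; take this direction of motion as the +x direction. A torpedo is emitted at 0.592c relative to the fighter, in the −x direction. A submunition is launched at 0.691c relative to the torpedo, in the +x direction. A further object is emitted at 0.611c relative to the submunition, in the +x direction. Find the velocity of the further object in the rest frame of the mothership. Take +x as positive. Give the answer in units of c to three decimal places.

Apply u = (u' + v)/(1 + u'v/c²) successively, working outward toward the mothership.
Start: velocity of the fighter relative to the mothership = 0.6690c.
Compose with the torpedo (u' = -0.592 in the fighter frame): u_1 = (-0.592 + 0.669) / (1 + (-0.592)·0.669) = 0.0770/0.6040 = 0.1275.
Compose with the submunition (u' = 0.691 in the torpedo frame): u_2 = (0.691 + 0.127) / (1 + 0.691·0.127) = 0.8185/1.0881 = 0.7522.
Compose with the further object (u' = 0.611 in the submunition frame): u_3 = (0.611 + 0.752) / (1 + 0.611·0.752) = 1.3632/1.4596 = 0.9340.

+0.934c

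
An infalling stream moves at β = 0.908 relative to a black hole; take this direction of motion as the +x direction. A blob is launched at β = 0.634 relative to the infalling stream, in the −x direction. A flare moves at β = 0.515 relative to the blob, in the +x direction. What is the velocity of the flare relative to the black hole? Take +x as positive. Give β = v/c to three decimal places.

Apply u = (u' + v)/(1 + u'v/c²) successively, working outward toward the black hole.
Start: velocity of the infalling stream relative to the black hole = 0.9080c.
Compose with the blob (u' = -0.634 in the infalling stream frame): u_1 = (-0.634 + 0.908) / (1 + (-0.634)·0.908) = 0.2740/0.4243 = 0.6457.
Compose with the flare (u' = 0.515 in the blob frame): u_2 = (0.515 + 0.646) / (1 + 0.515·0.646) = 1.1607/1.3325 = 0.8711.

β = +0.871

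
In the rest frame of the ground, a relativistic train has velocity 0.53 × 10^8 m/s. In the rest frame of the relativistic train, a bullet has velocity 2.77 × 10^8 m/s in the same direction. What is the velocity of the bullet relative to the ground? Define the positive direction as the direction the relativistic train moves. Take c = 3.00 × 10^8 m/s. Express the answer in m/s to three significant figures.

In units of c (dividing by 3.00 × 10^8 m/s): v = 0.177, u' = 0.923.
u = (u' + v)/(1 + u'v/c²):
u = (0.923 + 0.177) / (1 + 0.923·0.177) = 1.1000/1.1631 = 0.9457
(Galilean addition would give +1.100c, exceeding c.)
Converting back: u = 0.9457 × 3.00 × 10^8 m/s.

2.84 × 10^8 m/s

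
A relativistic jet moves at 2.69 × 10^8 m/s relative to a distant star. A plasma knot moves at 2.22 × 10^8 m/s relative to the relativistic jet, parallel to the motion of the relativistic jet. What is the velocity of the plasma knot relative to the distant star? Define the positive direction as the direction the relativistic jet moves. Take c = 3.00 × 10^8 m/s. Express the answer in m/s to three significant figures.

2.95 × 10^8 m/s

In units of c (dividing by 3.00 × 10^8 m/s): v = 0.897, u' = 0.740.
u = (u' + v)/(1 + u'v/c²):
u = (0.740 + 0.897) / (1 + 0.740·0.897) = 1.6367/1.6635 = 0.9838
Converting back: u = 0.9838 × 3.00 × 10^8 m/s.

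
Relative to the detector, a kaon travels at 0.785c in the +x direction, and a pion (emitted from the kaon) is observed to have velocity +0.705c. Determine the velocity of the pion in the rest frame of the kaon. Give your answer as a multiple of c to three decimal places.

-0.179c

Invert the composition law: u' = (u − v)/(1 − uv/c²).
u' = (0.705 − 0.785) / (1 − (0.705)(0.785)) = -0.0800/0.4466 = -0.1791.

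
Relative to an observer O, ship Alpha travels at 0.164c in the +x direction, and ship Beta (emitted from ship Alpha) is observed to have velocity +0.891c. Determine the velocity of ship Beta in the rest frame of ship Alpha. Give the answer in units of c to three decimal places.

Invert the composition law: u' = (u − v)/(1 − uv/c²).
u' = (0.891 − 0.164) / (1 − (0.891)(0.164)) = 0.7270/0.8539 = 0.8514.

+0.851c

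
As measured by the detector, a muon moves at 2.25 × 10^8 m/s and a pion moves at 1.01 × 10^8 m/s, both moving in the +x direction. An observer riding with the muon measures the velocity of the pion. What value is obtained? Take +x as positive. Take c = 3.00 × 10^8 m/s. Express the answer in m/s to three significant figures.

-1.66 × 10^8 m/s

β_A = 0.750, β_B = 0.337 (dividing each by c = 3.00 × 10^8 m/s).
Transform to A's frame with the inverse velocity-addition law: u' = (u − v)/(1 − uv/c²), taking u = β_B and v = β_A.
u' = (0.337 − 0.750) / (1 − (0.750)(0.337)) = -0.4133/0.7475 = -0.5530.
u' = -0.5530 × 3.00 × 10^8 m/s.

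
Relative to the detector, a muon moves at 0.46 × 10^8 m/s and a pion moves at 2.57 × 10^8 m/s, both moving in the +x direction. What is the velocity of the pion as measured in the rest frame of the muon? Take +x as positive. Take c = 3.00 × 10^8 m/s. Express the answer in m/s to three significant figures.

+2.43 × 10^8 m/s

β_A = 0.153, β_B = 0.857 (dividing each by c = 3.00 × 10^8 m/s).
Transform to A's frame with the inverse velocity-addition law: u' = (u − v)/(1 − uv/c²), taking u = β_B and v = β_A.
u' = (0.857 − 0.153) / (1 − (0.153)(0.857)) = 0.7033/0.8686 = 0.8097.
u' = 0.8097 × 3.00 × 10^8 m/s.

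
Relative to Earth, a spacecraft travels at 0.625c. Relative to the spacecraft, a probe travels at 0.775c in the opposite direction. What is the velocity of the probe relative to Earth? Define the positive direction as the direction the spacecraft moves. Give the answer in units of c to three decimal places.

With v = 0.625 and u' = -0.775 (in units of c),
u = (u' + v)/(1 + u'v/c²):
u = (-0.775 + 0.625) / (1 + (-0.775)·0.625) = -0.1500/0.5156 = -0.2909

-0.291c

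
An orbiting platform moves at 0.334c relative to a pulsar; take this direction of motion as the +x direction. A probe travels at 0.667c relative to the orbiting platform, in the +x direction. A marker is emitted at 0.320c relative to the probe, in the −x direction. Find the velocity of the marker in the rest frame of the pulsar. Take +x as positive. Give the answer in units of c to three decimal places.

Apply u = (u' + v)/(1 + u'v/c²) successively, working outward toward the pulsar.
Start: velocity of the orbiting platform relative to the pulsar = 0.3340c.
Compose with the probe (u' = 0.667 in the orbiting platform frame): u_1 = (0.667 + 0.334) / (1 + 0.667·0.334) = 1.0010/1.2228 = 0.8186.
Compose with the marker (u' = -0.320 in the probe frame): u_2 = (-0.320 + 0.819) / (1 + (-0.320)·0.819) = 0.4986/0.7380 = 0.6756.

+0.676c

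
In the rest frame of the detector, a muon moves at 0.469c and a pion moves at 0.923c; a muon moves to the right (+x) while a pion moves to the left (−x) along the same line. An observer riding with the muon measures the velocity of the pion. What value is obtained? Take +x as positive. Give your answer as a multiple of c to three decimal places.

β_A = 0.469, β_B = -0.923.
Transform to A's frame with the inverse velocity-addition law: u' = (u − v)/(1 − uv/c²), taking u = β_B and v = β_A.
u' = (-0.923 − 0.469) / (1 − (0.469)(-0.923)) = -1.3920/1.4329 = -0.9715.

-0.971c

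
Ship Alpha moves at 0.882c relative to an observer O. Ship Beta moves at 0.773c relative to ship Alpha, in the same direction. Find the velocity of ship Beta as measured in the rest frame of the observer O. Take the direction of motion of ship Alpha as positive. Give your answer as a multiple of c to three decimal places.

0.984c

With v = 0.882 and u' = 0.773 (in units of c),
u = (u' + v)/(1 + u'v/c²):
u = (0.773 + 0.882) / (1 + 0.773·0.882) = 1.6550/1.6818 = 0.9841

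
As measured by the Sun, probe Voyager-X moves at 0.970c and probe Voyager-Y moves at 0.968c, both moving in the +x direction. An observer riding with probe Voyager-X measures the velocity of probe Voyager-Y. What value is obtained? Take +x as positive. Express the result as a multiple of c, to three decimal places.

-0.033c

β_A = 0.970, β_B = 0.968.
Transform to A's frame with the inverse velocity-addition law: u' = (u − v)/(1 − uv/c²), taking u = β_B and v = β_A.
u' = (0.968 − 0.970) / (1 − (0.970)(0.968)) = -0.0020/0.0610 = -0.0328.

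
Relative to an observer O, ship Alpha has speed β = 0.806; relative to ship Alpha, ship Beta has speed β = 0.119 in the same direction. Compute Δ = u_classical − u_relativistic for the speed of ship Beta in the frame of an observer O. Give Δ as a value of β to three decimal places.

Galilean: u_cl = 0.119 + 0.806 = 0.9250.
Relativistic: u_rel = (0.119 + 0.806) / (1 + 0.119·0.806) = 0.9250/1.0959 = 0.8440.
Δ = 0.9250 − 0.8440 = 0.0810.

Δ = 0.081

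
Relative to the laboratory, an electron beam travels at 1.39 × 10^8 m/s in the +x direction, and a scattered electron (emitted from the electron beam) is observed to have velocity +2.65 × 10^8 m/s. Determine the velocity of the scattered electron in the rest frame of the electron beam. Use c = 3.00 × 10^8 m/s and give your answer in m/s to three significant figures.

v = 0.463c, u = 0.883c.
Invert the composition law: u' = (u − v)/(1 − uv/c²).
u' = (0.883 − 0.463) / (1 − (0.883)(0.463)) = 0.4200/0.5907 = 0.7110.
u' = 0.7110 × 3.00 × 10^8 m/s.

+2.13 × 10^8 m/s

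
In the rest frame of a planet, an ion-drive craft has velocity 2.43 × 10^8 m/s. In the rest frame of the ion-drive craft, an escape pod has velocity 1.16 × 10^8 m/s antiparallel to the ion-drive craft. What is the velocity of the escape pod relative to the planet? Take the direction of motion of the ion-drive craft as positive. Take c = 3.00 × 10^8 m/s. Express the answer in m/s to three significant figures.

+1.85 × 10^8 m/s

In units of c (dividing by 3.00 × 10^8 m/s): v = 0.810, u' = -0.387.
u = (u' + v)/(1 + u'v/c²):
u = (-0.387 + 0.810) / (1 + (-0.387)·0.810) = 0.4233/0.6868 = 0.6164
(Galilean addition would give +0.423c.)
Converting back: u = 0.6164 × 3.00 × 10^8 m/s.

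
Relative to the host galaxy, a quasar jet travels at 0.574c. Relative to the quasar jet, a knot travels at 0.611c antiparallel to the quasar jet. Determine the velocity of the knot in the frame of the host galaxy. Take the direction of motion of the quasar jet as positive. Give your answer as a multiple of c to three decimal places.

-0.057c

With v = 0.574 and u' = -0.611 (in units of c),
u = (u' + v)/(1 + u'v/c²):
u = (-0.611 + 0.574) / (1 + (-0.611)·0.574) = -0.0370/0.6493 = -0.0570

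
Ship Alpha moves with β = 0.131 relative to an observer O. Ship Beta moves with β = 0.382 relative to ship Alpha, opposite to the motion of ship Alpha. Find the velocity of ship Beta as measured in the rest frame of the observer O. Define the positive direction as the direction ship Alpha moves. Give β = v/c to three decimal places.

β = -0.264

With v = 0.131 and u' = -0.382 (in units of c),
u = (u' + v)/(1 + u'v/c²):
u = (-0.382 + 0.131) / (1 + (-0.382)·0.131) = -0.2510/0.9500 = -0.2642
(Galilean addition would give -0.251c.)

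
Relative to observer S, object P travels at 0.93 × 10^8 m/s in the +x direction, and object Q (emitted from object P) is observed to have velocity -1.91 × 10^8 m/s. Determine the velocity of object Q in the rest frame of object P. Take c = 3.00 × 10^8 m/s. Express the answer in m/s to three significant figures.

-2.37 × 10^8 m/s

v = 0.310c, u = -0.637c.
Invert the composition law: u' = (u − v)/(1 − uv/c²).
u' = (-0.637 − 0.310) / (1 − (-0.637)(0.310)) = -0.9467/1.1974 = -0.7906.
u' = -0.7906 × 3.00 × 10^8 m/s.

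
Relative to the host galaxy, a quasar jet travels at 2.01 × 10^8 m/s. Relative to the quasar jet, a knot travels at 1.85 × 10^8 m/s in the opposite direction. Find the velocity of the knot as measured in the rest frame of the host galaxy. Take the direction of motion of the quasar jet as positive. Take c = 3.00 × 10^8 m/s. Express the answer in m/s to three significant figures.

In units of c (dividing by 3.00 × 10^8 m/s): v = 0.670, u' = -0.617.
u = (u' + v)/(1 + u'v/c²):
u = (-0.617 + 0.670) / (1 + (-0.617)·0.670) = 0.0533/0.5868 = 0.0909
(Galilean addition would give +0.053c.)
Converting back: u = 0.0909 × 3.00 × 10^8 m/s.

+2.73 × 10^7 m/s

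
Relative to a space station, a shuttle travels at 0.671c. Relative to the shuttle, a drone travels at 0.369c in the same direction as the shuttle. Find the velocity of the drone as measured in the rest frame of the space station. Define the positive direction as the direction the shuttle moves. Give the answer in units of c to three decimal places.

With v = 0.671 and u' = 0.369 (in units of c),
u = (u' + v)/(1 + u'v/c²):
u = (0.369 + 0.671) / (1 + 0.369·0.671) = 1.0400/1.2476 = 0.8336
(Galilean addition would give +1.040c, exceeding c.)

0.834c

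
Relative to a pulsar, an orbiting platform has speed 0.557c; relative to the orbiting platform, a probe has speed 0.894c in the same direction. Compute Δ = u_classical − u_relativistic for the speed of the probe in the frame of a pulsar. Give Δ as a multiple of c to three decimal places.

Δ = 0.482c

Galilean: u_cl = 0.894 + 0.557 = 1.4510.
Relativistic: u_rel = (0.894 + 0.557) / (1 + 0.894·0.557) = 1.4510/1.4980 = 0.9687.
Δ = 1.4510 − 0.9687 = 0.4823.
(The classical prediction exceeds c; the relativistic result does not.)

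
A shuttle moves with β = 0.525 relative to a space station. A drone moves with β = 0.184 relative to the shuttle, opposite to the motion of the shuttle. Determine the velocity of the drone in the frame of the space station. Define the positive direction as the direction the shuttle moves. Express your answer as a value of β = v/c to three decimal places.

With v = 0.525 and u' = -0.184 (in units of c),
u = (u' + v)/(1 + u'v/c²):
u = (-0.184 + 0.525) / (1 + (-0.184)·0.525) = 0.3410/0.9034 = 0.3775
(Galilean addition would give +0.341c.)

β = +0.377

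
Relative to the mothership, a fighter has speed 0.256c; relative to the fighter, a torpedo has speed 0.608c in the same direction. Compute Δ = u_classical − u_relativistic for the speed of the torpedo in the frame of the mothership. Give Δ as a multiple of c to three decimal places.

Galilean: u_cl = 0.608 + 0.256 = 0.8640.
Relativistic: u_rel = (0.608 + 0.256) / (1 + 0.608·0.256) = 0.8640/1.1556 = 0.7476.
Δ = 0.8640 − 0.7476 = 0.1164.

Δ = 0.116c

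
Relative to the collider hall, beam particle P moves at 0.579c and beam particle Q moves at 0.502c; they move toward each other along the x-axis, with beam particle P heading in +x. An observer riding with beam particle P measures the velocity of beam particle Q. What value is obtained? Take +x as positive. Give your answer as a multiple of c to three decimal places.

-0.838c

β_A = 0.579, β_B = -0.502.
Transform to A's frame with the inverse velocity-addition law: u' = (u − v)/(1 − uv/c²), taking u = β_B and v = β_A.
u' = (-0.502 − 0.579) / (1 − (0.579)(-0.502)) = -1.0810/1.2907 = -0.8376.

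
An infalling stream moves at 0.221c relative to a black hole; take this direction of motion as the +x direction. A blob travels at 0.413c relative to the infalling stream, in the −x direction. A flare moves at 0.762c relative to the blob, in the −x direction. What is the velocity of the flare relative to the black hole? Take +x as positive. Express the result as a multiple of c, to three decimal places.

-0.838c

Apply u = (u' + v)/(1 + u'v/c²) successively, working outward toward the black hole.
Start: velocity of the infalling stream relative to the black hole = 0.2210c.
Compose with the blob (u' = -0.413 in the infalling stream frame): u_1 = (-0.413 + 0.221) / (1 + (-0.413)·0.221) = -0.1920/0.9087 = -0.2113.
Compose with the flare (u' = -0.762 in the blob frame): u_2 = (-0.762 + (-0.211)) / (1 + (-0.762)·(-0.211)) = -0.9733/1.1610 = -0.8383.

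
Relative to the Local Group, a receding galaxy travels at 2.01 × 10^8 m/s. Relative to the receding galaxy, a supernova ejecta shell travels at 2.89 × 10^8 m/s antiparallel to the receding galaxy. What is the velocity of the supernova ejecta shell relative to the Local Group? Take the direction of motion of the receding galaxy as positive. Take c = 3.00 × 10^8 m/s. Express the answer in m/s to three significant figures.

-2.48 × 10^8 m/s

In units of c (dividing by 3.00 × 10^8 m/s): v = 0.670, u' = -0.963.
u = (u' + v)/(1 + u'v/c²):
u = (-0.963 + 0.670) / (1 + (-0.963)·0.670) = -0.2933/0.3546 = -0.8273
(Galilean addition would give -0.293c.)
Converting back: u = -0.8273 × 3.00 × 10^8 m/s.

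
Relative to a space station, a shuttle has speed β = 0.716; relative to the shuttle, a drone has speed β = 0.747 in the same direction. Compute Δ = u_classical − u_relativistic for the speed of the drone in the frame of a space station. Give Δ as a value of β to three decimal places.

Δ = 0.510

Galilean: u_cl = 0.747 + 0.716 = 1.4630.
Relativistic: u_rel = (0.747 + 0.716) / (1 + 0.747·0.716) = 1.4630/1.5349 = 0.9532.
Δ = 1.4630 − 0.9532 = 0.5098.
(The classical prediction exceeds c; the relativistic result does not.)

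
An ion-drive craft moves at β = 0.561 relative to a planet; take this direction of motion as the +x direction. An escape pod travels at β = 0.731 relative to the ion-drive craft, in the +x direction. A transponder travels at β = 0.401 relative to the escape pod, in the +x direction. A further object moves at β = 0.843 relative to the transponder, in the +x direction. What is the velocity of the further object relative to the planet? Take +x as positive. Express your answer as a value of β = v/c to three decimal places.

β = 0.997

Apply u = (u' + v)/(1 + u'v/c²) successively, working outward toward the planet.
Start: velocity of the ion-drive craft relative to the planet = 0.5610c.
Compose with the escape pod (u' = 0.731 in the ion-drive craft frame): u_1 = (0.731 + 0.561) / (1 + 0.731·0.561) = 1.2920/1.4101 = 0.9163.
Compose with the transponder (u' = 0.401 in the escape pod frame): u_2 = (0.401 + 0.916) / (1 + 0.401·0.916) = 1.3173/1.3674 = 0.9633.
Compose with the further object (u' = 0.843 in the transponder frame): u_3 = (0.843 + 0.963) / (1 + 0.843·0.963) = 1.8063/1.8121 = 0.9968.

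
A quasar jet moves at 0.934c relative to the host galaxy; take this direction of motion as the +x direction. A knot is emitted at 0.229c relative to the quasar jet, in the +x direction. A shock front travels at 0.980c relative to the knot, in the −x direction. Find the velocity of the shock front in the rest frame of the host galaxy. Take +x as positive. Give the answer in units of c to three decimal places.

-0.359c

Apply u = (u' + v)/(1 + u'v/c²) successively, working outward toward the host galaxy.
Start: velocity of the quasar jet relative to the host galaxy = 0.9340c.
Compose with the knot (u' = 0.229 in the quasar jet frame): u_1 = (0.229 + 0.934) / (1 + 0.229·0.934) = 1.1630/1.2139 = 0.9581.
Compose with the shock front (u' = -0.980 in the knot frame): u_2 = (-0.980 + 0.958) / (1 + (-0.980)·0.958) = -0.0219/0.0611 = -0.3589.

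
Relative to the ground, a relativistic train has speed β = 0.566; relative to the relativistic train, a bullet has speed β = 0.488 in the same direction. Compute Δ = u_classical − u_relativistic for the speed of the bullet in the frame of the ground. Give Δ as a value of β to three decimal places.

Δ = 0.228

Galilean: u_cl = 0.488 + 0.566 = 1.0540.
Relativistic: u_rel = (0.488 + 0.566) / (1 + 0.488·0.566) = 1.0540/1.2762 = 0.8259.
Δ = 1.0540 − 0.8259 = 0.2281.
(The classical prediction exceeds c; the relativistic result does not.)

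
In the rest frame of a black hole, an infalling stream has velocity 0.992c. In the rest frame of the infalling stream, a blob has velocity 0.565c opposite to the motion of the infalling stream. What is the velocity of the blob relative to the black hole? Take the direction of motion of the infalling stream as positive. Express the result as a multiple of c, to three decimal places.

With v = 0.992 and u' = -0.565 (in units of c),
u = (u' + v)/(1 + u'v/c²):
u = (-0.565 + 0.992) / (1 + (-0.565)·0.992) = 0.4270/0.4395 = 0.9715

+0.972c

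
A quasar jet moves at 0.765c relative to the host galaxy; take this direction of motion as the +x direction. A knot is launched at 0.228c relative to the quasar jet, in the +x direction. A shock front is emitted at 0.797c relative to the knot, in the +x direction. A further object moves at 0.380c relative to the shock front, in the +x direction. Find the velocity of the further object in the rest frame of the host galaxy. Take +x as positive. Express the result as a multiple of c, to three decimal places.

0.992c

Apply u = (u' + v)/(1 + u'v/c²) successively, working outward toward the host galaxy.
Start: velocity of the quasar jet relative to the host galaxy = 0.7650c.
Compose with the knot (u' = 0.228 in the quasar jet frame): u_1 = (0.228 + 0.765) / (1 + 0.228·0.765) = 0.9930/1.1744 = 0.8455.
Compose with the shock front (u' = 0.797 in the knot frame): u_2 = (0.797 + 0.846) / (1 + 0.797·0.846) = 1.6425/1.6739 = 0.9813.
Compose with the further object (u' = 0.380 in the shock front frame): u_3 = (0.380 + 0.981) / (1 + 0.380·0.981) = 1.3613/1.3729 = 0.9915.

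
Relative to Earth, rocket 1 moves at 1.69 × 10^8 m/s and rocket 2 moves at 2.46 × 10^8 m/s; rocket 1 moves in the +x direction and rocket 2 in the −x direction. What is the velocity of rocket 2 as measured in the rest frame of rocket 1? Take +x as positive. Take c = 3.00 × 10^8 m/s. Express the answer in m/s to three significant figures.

-2.84 × 10^8 m/s

β_A = 0.563, β_B = -0.820 (dividing each by c = 3.00 × 10^8 m/s).
Transform to A's frame with the inverse velocity-addition law: u' = (u − v)/(1 − uv/c²), taking u = β_B and v = β_A.
u' = (-0.820 − 0.563) / (1 − (0.563)(-0.820)) = -1.3833/1.4619 = -0.9462.
u' = -0.9462 × 3.00 × 10^8 m/s.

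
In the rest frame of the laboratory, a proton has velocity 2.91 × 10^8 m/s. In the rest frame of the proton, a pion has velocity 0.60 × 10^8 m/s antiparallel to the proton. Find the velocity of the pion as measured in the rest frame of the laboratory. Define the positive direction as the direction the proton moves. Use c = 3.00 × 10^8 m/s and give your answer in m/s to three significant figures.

In units of c (dividing by 3.00 × 10^8 m/s): v = 0.970, u' = -0.200.
u = (u' + v)/(1 + u'v/c²):
u = (-0.200 + 0.970) / (1 + (-0.200)·0.970) = 0.7700/0.8060 = 0.9553
(Galilean addition would give +0.770c.)
Converting back: u = 0.9553 × 3.00 × 10^8 m/s.

+2.87 × 10^8 m/s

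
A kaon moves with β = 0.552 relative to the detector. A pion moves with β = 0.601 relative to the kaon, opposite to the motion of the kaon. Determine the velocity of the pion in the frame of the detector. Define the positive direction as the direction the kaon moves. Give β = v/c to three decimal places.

β = -0.073

With v = 0.552 and u' = -0.601 (in units of c),
u = (u' + v)/(1 + u'v/c²):
u = (-0.601 + 0.552) / (1 + (-0.601)·0.552) = -0.0490/0.6682 = -0.0733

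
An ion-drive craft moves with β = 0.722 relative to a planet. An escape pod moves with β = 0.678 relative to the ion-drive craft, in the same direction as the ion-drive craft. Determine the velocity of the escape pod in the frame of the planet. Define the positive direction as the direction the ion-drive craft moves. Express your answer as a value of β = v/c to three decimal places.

β = 0.940

With v = 0.722 and u' = 0.678 (in units of c),
u = (u' + v)/(1 + u'v/c²):
u = (0.678 + 0.722) / (1 + 0.678·0.722) = 1.4000/1.4895 = 0.9399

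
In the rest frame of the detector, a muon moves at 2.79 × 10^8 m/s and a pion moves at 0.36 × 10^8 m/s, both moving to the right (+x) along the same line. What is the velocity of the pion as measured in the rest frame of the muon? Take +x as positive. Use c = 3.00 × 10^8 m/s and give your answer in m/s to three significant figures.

-2.74 × 10^8 m/s

β_A = 0.930, β_B = 0.120 (dividing each by c = 3.00 × 10^8 m/s).
Transform to A's frame with the inverse velocity-addition law: u' = (u − v)/(1 − uv/c²), taking u = β_B and v = β_A.
u' = (0.120 − 0.930) / (1 − (0.930)(0.120)) = -0.8100/0.8884 = -0.9118.
u' = -0.9118 × 3.00 × 10^8 m/s.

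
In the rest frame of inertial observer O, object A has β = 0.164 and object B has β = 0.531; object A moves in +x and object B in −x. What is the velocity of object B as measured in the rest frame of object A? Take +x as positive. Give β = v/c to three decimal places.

β_A = 0.164, β_B = -0.531.
Transform to A's frame with the inverse velocity-addition law: u' = (u − v)/(1 − uv/c²), taking u = β_B and v = β_A.
u' = (-0.531 − 0.164) / (1 − (0.164)(-0.531)) = -0.6950/1.0871 = -0.6393.

β = -0.639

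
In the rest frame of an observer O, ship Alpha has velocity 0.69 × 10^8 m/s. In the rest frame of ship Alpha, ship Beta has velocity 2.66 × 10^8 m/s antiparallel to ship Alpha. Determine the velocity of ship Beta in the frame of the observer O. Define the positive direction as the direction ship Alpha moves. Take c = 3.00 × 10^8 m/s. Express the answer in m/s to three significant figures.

In units of c (dividing by 3.00 × 10^8 m/s): v = 0.230, u' = -0.887.
u = (u' + v)/(1 + u'v/c²):
u = (-0.887 + 0.230) / (1 + (-0.887)·0.230) = -0.6567/0.7961 = -0.8249
Converting back: u = -0.8249 × 3.00 × 10^8 m/s.

-2.47 × 10^8 m/s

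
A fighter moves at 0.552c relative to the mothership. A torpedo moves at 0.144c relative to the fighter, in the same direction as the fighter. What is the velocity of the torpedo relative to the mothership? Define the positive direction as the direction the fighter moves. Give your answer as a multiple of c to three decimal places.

0.645c

With v = 0.552 and u' = 0.144 (in units of c),
u = (u' + v)/(1 + u'v/c²):
u = (0.144 + 0.552) / (1 + 0.144·0.552) = 0.6960/1.0795 = 0.6448
(Galilean addition would give +0.696c.)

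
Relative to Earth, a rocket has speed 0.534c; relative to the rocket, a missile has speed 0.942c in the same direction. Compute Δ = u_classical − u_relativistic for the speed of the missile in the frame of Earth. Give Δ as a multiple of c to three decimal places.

Δ = 0.494c

Galilean: u_cl = 0.942 + 0.534 = 1.4760.
Relativistic: u_rel = (0.942 + 0.534) / (1 + 0.942·0.534) = 1.4760/1.5030 = 0.9820.
Δ = 1.4760 − 0.9820 = 0.4940.
(The classical prediction exceeds c; the relativistic result does not.)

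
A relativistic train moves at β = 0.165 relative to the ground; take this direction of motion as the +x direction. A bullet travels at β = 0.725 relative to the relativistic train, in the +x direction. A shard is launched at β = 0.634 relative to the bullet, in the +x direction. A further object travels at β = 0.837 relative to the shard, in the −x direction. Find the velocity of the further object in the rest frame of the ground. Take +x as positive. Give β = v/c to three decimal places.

Apply u = (u' + v)/(1 + u'v/c²) successively, working outward toward the ground.
Start: velocity of the relativistic train relative to the ground = 0.1650c.
Compose with the bullet (u' = 0.725 in the relativistic train frame): u_1 = (0.725 + 0.165) / (1 + 0.725·0.165) = 0.8900/1.1196 = 0.7949.
Compose with the shard (u' = 0.634 in the bullet frame): u_2 = (0.634 + 0.795) / (1 + 0.634·0.795) = 1.4289/1.5040 = 0.9501.
Compose with the further object (u' = -0.837 in the shard frame): u_3 = (-0.837 + 0.950) / (1 + (-0.837)·0.950) = 0.1131/0.2048 = 0.5523.

β = +0.552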